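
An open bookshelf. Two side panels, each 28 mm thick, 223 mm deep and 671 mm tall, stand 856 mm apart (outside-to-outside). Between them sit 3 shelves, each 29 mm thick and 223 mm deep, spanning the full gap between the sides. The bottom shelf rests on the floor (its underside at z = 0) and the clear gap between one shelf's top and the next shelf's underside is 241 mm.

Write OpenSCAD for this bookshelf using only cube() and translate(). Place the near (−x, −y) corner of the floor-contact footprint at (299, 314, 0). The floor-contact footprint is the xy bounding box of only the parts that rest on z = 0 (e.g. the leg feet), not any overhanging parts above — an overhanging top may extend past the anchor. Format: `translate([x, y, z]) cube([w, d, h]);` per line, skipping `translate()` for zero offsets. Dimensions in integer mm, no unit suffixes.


translate([299, 314, 0]) cube([28, 223, 671]);
translate([1127, 314, 0]) cube([28, 223, 671]);
translate([327, 314, 0]) cube([800, 223, 29]);
translate([327, 314, 270]) cube([800, 223, 29]);
translate([327, 314, 540]) cube([800, 223, 29]);


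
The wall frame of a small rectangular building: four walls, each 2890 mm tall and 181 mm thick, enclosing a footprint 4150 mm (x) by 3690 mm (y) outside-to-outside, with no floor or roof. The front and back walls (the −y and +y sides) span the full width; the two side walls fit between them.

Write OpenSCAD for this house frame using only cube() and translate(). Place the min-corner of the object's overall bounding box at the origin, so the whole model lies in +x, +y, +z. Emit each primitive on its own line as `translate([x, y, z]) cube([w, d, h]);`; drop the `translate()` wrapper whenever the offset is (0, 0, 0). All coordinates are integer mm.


cube([4150, 181, 2890]);
translate([0, 3509, 0]) cube([4150, 181, 2890]);
translate([0, 181, 0]) cube([181, 3328, 2890]);
translate([3969, 181, 0]) cube([181, 3328, 2890]);


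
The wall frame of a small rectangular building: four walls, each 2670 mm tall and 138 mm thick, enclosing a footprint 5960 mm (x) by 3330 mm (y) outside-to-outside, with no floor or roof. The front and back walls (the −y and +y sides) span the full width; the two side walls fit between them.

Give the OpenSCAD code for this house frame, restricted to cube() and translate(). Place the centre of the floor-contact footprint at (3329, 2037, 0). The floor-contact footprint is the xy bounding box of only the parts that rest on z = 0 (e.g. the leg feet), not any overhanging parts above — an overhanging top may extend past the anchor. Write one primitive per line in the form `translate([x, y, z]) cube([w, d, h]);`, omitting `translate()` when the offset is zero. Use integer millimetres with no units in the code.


translate([349, 372, 0]) cube([5960, 138, 2670]);
translate([349, 3564, 0]) cube([5960, 138, 2670]);
translate([349, 510, 0]) cube([138, 3054, 2670]);
translate([6171, 510, 0]) cube([138, 3054, 2670]);


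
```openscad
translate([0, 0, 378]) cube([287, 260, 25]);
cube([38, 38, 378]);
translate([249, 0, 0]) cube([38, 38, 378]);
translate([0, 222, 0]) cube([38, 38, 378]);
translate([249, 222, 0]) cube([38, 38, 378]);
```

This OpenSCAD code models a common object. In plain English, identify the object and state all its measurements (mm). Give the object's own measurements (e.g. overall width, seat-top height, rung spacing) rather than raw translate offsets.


A four-legged stool. The seat is a 287×260×25 mm slab whose top surface is at z = 403 mm; four square legs, each 38×38 mm in cross-section, run from the floor (z = 0) to the underside of the seat, each flush with a corner of the seat.


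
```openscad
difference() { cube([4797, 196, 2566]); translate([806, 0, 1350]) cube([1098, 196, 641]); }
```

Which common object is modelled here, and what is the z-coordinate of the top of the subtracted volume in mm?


A wall with a window opening. The window head height is 1991 mm.

A wall with a rectangular opening subtracted — a window. Sill at z = 1350, opening 641 mm tall, so the head is at 1350 + 641 = 1991 mm.


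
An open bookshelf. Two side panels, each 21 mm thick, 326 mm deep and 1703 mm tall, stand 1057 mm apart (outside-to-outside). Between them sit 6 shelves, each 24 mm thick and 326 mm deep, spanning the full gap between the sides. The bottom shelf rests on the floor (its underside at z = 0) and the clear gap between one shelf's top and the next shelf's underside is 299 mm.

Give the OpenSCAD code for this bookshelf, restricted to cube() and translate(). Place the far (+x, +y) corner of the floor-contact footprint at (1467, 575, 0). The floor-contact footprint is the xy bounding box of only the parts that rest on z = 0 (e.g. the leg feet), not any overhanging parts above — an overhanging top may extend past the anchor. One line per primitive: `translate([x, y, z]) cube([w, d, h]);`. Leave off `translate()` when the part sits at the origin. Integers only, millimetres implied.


translate([410, 249, 0]) cube([21, 326, 1703]);
translate([1446, 249, 0]) cube([21, 326, 1703]);
translate([431, 249, 0]) cube([1015, 326, 24]);
translate([431, 249, 323]) cube([1015, 326, 24]);
translate([431, 249, 646]) cube([1015, 326, 24]);
translate([431, 249, 969]) cube([1015, 326, 24]);
translate([431, 249, 1292]) cube([1015, 326, 24]);
translate([431, 249, 1615]) cube([1015, 326, 24]);


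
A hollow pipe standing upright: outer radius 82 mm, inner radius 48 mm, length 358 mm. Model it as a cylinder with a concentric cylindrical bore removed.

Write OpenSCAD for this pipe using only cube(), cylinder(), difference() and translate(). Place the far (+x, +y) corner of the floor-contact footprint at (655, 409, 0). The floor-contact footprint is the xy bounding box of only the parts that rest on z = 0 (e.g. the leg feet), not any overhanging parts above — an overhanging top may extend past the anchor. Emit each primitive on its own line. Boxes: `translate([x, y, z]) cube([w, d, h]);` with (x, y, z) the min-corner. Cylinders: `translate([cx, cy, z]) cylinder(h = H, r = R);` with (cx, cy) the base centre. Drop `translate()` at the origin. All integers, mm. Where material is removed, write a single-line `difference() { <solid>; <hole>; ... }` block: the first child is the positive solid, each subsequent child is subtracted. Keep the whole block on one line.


difference() { translate([573, 327, 0]) cylinder(h = 358, r = 82); translate([573, 327, 0]) cylinder(h = 358, r = 48); }


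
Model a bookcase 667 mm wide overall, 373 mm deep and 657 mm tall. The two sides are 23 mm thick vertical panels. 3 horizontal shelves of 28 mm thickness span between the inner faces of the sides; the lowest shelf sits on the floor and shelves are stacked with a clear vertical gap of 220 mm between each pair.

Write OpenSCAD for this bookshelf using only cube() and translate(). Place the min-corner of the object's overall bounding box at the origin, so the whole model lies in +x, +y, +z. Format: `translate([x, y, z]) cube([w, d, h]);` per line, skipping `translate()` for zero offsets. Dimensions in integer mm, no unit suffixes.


cube([23, 373, 657]);
translate([644, 0, 0]) cube([23, 373, 657]);
translate([23, 0, 0]) cube([621, 373, 28]);
translate([23, 0, 248]) cube([621, 373, 28]);
translate([23, 0, 496]) cube([621, 373, 28]);


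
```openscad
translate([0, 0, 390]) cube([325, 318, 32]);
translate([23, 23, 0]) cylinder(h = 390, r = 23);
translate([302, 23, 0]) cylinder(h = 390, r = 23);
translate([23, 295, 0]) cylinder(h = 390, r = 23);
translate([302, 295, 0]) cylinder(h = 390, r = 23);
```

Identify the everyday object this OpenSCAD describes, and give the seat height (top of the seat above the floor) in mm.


A stool. The seat height is 422 mm.

A 325×318×32 slab at z = 390 on four corner cylinders — a stool. The seat top is 390 + 32 = 422 mm.


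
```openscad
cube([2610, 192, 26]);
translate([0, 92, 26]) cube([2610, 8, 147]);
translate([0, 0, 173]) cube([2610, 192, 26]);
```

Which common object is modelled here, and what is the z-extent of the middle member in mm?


An I-beam. The web height is 147 mm.

Two wide flanges with a thin centred web — an I-beam. Overall 199 mm minus two 26 mm flanges gives a web of 199 − 2·26 = 147 mm.


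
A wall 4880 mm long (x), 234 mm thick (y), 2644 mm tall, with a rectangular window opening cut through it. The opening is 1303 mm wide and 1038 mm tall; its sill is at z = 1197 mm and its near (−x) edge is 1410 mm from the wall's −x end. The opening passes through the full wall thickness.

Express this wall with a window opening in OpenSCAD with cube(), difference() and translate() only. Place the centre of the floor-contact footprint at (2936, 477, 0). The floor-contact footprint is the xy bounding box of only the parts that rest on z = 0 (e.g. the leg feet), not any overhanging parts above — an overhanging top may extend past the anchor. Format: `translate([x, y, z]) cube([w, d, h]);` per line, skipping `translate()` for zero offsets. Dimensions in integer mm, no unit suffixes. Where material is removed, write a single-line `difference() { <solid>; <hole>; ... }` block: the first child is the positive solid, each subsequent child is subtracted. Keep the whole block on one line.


difference() { translate([496, 360, 0]) cube([4880, 234, 2644]); translate([1906, 360, 1197]) cube([1303, 234, 1038]); }


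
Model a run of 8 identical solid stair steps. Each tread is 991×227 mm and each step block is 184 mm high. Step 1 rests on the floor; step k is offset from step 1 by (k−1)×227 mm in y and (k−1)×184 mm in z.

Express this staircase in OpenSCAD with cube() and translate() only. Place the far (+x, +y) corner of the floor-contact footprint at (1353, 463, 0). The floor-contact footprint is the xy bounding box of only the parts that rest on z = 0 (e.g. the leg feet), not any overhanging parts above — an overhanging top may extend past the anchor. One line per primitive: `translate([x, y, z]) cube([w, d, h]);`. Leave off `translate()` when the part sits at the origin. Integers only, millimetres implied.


translate([362, 236, 0]) cube([991, 227, 184]);
translate([362, 463, 184]) cube([991, 227, 184]);
translate([362, 690, 368]) cube([991, 227, 184]);
translate([362, 917, 552]) cube([991, 227, 184]);
translate([362, 1144, 736]) cube([991, 227, 184]);
translate([362, 1371, 920]) cube([991, 227, 184]);
translate([362, 1598, 1104]) cube([991, 227, 184]);
translate([362, 1825, 1288]) cube([991, 227, 184]);


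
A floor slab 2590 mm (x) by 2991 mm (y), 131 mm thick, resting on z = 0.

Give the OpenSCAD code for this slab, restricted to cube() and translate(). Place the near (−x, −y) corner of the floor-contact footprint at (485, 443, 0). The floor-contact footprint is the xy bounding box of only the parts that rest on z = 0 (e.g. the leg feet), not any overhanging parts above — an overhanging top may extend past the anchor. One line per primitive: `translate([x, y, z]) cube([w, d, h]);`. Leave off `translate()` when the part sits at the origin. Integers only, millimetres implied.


translate([485, 443, 0]) cube([2590, 2991, 131]);


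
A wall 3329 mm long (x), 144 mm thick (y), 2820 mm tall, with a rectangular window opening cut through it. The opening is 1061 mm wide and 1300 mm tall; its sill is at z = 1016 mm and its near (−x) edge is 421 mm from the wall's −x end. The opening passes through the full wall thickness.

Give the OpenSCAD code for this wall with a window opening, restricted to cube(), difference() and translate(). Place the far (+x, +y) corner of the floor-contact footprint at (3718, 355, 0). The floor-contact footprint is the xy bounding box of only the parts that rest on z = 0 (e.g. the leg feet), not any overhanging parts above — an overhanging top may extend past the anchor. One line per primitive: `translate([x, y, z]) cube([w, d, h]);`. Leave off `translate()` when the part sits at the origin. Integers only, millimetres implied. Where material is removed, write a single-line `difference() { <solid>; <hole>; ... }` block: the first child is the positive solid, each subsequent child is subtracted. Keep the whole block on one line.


difference() { translate([389, 211, 0]) cube([3329, 144, 2820]); translate([810, 211, 1016]) cube([1061, 144, 1300]); }


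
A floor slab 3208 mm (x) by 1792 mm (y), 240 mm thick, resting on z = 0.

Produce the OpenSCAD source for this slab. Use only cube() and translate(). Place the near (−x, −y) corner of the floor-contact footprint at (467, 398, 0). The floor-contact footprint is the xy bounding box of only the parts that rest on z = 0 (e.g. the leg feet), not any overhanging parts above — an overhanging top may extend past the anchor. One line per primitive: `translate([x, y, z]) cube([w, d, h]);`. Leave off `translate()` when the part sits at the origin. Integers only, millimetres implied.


translate([467, 398, 0]) cube([3208, 1792, 240]);


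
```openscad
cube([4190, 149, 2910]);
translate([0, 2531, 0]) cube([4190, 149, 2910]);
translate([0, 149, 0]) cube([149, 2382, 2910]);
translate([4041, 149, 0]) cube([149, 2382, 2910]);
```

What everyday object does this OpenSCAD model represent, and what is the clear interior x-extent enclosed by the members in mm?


A house (or room) frame. The interior width is 3892 mm.

Four 2910 mm walls enclosing a rectangle with no floor or roof — a room or house frame. Outside width is 4190 mm and wall thickness is 149 mm, so the interior width is 4190 − 2 × 149 = 3892 mm.


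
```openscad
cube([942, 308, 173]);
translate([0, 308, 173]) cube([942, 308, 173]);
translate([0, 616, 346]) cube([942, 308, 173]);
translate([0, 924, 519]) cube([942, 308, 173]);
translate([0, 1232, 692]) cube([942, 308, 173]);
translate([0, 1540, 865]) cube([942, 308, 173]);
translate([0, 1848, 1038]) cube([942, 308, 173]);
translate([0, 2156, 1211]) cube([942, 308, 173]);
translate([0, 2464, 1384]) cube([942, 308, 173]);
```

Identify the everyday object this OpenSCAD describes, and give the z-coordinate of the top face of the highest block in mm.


A staircase. The total rise is 1557 mm.

9 identical blocks, each offset up and back from the previous — a staircase. Each step is 173 mm tall and there are 9 of them, so the total rise is 9 × 173 = 1557 mm.


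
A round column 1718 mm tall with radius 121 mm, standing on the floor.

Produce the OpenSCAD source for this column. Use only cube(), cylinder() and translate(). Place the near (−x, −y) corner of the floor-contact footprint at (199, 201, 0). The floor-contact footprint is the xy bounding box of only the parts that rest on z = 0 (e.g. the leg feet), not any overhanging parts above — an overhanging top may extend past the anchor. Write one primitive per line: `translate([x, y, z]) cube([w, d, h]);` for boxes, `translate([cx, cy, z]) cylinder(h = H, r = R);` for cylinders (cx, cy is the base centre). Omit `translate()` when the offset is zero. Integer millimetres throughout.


translate([320, 322, 0]) cylinder(h = 1718, r = 121);


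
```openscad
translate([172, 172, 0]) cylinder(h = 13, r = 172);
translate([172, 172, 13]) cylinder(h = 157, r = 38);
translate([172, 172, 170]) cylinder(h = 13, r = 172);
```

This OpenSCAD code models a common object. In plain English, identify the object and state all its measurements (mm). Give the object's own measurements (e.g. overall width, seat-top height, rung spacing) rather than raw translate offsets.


A spool: two coaxial disc flanges of radius 172 mm and thickness 13 mm, joined by a core cylinder of radius 38 mm and height 157 mm. The lower flange rests on z = 0 and the three cylinders share a vertical axis.


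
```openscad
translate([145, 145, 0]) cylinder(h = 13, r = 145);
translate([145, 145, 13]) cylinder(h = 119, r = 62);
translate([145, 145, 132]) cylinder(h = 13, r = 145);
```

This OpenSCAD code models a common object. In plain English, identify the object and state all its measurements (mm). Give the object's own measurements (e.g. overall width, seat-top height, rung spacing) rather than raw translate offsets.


A spool: two coaxial disc flanges of radius 145 mm and thickness 13 mm, joined by a core cylinder of radius 62 mm and height 119 mm. The lower flange rests on z = 0 and the three cylinders share a vertical axis.


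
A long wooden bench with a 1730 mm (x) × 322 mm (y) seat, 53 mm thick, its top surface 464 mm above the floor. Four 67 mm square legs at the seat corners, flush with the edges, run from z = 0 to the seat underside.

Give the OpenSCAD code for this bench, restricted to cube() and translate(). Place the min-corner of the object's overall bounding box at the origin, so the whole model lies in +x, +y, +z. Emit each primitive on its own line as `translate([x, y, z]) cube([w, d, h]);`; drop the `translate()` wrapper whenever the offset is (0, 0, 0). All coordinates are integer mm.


translate([0, 0, 411]) cube([1730, 322, 53]);
cube([67, 67, 411]);
translate([0, 255, 0]) cube([67, 67, 411]);
translate([1663, 0, 0]) cube([67, 67, 411]);
translate([1663, 255, 0]) cube([67, 67, 411]);


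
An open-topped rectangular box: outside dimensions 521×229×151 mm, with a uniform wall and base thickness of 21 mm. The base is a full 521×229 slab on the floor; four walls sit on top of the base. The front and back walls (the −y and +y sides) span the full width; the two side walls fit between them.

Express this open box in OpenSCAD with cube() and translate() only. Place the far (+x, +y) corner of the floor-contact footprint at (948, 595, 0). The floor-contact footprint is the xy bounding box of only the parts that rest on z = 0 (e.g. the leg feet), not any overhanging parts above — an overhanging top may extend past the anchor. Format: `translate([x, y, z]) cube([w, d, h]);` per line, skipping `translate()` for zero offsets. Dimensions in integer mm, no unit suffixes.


translate([427, 366, 0]) cube([521, 229, 21]);
translate([427, 366, 21]) cube([521, 21, 130]);
translate([427, 574, 21]) cube([521, 21, 130]);
translate([427, 387, 21]) cube([21, 187, 130]);
translate([927, 387, 21]) cube([21, 187, 130]);


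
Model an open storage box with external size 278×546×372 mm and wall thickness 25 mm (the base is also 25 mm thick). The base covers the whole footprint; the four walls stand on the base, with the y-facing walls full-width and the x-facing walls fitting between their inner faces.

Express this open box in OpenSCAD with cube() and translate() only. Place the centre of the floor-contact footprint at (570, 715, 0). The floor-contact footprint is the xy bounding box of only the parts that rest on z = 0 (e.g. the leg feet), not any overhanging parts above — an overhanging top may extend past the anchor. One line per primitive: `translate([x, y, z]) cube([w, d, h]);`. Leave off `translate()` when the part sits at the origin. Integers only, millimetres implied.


translate([431, 442, 0]) cube([278, 546, 25]);
translate([431, 442, 25]) cube([278, 25, 347]);
translate([431, 963, 25]) cube([278, 25, 347]);
translate([431, 467, 25]) cube([25, 496, 347]);
translate([684, 467, 25]) cube([25, 496, 347]);


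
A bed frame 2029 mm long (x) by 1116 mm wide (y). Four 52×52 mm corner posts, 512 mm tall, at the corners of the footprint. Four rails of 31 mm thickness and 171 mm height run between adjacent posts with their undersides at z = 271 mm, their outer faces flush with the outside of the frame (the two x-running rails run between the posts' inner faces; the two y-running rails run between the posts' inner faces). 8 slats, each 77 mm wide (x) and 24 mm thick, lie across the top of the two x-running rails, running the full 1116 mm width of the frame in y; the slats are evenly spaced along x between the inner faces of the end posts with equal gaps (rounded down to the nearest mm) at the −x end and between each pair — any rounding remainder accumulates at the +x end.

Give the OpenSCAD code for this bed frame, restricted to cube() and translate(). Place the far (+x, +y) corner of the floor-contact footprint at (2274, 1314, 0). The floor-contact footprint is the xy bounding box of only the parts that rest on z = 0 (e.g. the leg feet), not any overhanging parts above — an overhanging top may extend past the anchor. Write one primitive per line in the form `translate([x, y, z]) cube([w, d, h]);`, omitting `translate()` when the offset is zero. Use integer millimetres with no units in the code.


translate([245, 198, 0]) cube([52, 52, 512]);
translate([245, 1262, 0]) cube([52, 52, 512]);
translate([2222, 198, 0]) cube([52, 52, 512]);
translate([2222, 1262, 0]) cube([52, 52, 512]);
translate([297, 198, 271]) cube([1925, 31, 171]);
translate([297, 1283, 271]) cube([1925, 31, 171]);
translate([245, 250, 271]) cube([31, 1012, 171]);
translate([2243, 250, 271]) cube([31, 1012, 171]);
translate([442, 198, 442]) cube([77, 1116, 24]);
translate([664, 198, 442]) cube([77, 1116, 24]);
translate([886, 198, 442]) cube([77, 1116, 24]);
translate([1108, 198, 442]) cube([77, 1116, 24]);
translate([1330, 198, 442]) cube([77, 1116, 24]);
translate([1552, 198, 442]) cube([77, 1116, 24]);
translate([1774, 198, 442]) cube([77, 1116, 24]);
translate([1996, 198, 442]) cube([77, 1116, 24]);


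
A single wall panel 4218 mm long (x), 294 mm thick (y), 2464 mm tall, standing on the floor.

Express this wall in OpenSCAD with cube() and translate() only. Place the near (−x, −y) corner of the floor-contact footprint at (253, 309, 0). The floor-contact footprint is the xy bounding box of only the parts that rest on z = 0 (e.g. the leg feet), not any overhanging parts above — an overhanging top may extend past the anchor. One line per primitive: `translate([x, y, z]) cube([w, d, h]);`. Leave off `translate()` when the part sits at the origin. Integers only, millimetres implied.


translate([253, 309, 0]) cube([4218, 294, 2464]);


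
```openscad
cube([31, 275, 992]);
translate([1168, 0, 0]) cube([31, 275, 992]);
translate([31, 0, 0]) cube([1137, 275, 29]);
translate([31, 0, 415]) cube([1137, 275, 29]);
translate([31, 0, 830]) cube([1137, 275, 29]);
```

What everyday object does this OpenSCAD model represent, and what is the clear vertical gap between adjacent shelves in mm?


A bookshelf. The clear shelf gap is 386 mm.

Two tall side panels with 3 horizontal boards between them — a bookshelf. The first two shelf undersides are at z = 0 and z = 415; with shelf thickness 29, the clear gap is 415 − 0 − 29 = 386 mm.


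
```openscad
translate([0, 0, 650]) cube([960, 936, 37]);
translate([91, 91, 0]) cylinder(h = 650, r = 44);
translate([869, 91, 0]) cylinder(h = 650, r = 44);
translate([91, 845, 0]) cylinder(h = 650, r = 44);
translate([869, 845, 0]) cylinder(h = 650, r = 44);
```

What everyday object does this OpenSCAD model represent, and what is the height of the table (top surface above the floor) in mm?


A table. The table height is 687 mm.

A 960×936×37 slab sits at z = 650 on four Ø88 mm round legs — a table. The top surface is at 650 + 37 = 687 mm.


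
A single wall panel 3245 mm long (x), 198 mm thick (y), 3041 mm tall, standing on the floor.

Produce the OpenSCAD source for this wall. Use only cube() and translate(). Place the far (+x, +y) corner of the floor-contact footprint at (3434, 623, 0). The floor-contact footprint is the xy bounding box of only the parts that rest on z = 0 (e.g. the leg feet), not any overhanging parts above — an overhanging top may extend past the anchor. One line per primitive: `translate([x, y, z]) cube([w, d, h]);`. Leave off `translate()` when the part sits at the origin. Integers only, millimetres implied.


translate([189, 425, 0]) cube([3245, 198, 3041]);


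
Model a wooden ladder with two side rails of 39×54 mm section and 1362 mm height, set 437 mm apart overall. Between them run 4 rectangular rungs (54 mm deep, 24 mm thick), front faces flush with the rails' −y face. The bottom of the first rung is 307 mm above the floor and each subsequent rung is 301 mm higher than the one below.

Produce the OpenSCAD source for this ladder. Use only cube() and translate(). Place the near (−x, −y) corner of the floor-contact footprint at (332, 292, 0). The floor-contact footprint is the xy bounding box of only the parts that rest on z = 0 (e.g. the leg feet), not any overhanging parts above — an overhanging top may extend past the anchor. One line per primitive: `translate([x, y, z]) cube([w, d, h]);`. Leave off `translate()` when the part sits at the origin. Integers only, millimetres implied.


translate([332, 292, 0]) cube([39, 54, 1362]);
translate([730, 292, 0]) cube([39, 54, 1362]);
translate([371, 292, 307]) cube([359, 54, 24]);
translate([371, 292, 608]) cube([359, 54, 24]);
translate([371, 292, 909]) cube([359, 54, 24]);
translate([371, 292, 1210]) cube([359, 54, 24]);


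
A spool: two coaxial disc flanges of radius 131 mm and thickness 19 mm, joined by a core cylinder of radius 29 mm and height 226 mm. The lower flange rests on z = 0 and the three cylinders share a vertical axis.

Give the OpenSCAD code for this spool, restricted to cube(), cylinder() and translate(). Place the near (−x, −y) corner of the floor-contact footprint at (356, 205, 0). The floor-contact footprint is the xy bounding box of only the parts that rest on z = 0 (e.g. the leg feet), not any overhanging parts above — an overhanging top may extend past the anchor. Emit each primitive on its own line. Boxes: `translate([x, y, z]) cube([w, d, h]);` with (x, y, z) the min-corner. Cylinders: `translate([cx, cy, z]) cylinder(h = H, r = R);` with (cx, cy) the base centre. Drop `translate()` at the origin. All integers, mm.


translate([487, 336, 0]) cylinder(h = 19, r = 131);
translate([487, 336, 19]) cylinder(h = 226, r = 29);
translate([487, 336, 245]) cylinder(h = 19, r = 131);


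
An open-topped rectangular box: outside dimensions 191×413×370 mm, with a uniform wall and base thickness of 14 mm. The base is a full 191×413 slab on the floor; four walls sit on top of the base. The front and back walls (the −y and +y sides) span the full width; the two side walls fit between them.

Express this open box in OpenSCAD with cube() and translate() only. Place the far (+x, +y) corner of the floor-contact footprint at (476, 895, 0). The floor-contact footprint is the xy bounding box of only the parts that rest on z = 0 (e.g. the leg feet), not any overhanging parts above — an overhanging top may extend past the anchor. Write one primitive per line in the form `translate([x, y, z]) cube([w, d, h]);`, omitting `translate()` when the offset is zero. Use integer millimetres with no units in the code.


translate([285, 482, 0]) cube([191, 413, 14]);
translate([285, 482, 14]) cube([191, 14, 356]);
translate([285, 881, 14]) cube([191, 14, 356]);
translate([285, 496, 14]) cube([14, 385, 356]);
translate([462, 496, 14]) cube([14, 385, 356]);


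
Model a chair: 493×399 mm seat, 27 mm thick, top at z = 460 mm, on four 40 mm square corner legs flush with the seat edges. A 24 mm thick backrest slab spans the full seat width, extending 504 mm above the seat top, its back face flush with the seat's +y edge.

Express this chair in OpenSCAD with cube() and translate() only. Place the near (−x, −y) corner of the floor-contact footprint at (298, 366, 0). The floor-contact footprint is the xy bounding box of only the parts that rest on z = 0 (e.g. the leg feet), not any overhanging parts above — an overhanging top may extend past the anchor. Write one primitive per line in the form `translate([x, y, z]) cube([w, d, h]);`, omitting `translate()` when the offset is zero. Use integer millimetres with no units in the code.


translate([298, 366, 433]) cube([493, 399, 27]);
translate([298, 366, 0]) cube([40, 40, 433]);
translate([751, 366, 0]) cube([40, 40, 433]);
translate([298, 725, 0]) cube([40, 40, 433]);
translate([751, 725, 0]) cube([40, 40, 433]);
translate([298, 741, 460]) cube([493, 24, 504]);


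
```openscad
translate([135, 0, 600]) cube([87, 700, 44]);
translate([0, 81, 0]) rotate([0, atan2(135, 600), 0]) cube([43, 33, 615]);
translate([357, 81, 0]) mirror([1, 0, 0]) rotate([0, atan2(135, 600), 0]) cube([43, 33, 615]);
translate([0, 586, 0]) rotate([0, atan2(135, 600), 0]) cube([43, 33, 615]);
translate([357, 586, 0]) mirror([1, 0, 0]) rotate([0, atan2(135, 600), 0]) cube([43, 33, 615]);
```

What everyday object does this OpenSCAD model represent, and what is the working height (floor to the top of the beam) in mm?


A sawhorse. The overall height is 644 mm.

A beam across two mirrored pairs of raked legs — a sawhorse. The beam's underside is at z = 600 (matching the legs' vertical rise in atan2(135, 600)) and the beam is 44 mm tall, so its top is at 600 + 44 = 644 mm. The raked legs top out at the beam's underside, so that is the highest point.


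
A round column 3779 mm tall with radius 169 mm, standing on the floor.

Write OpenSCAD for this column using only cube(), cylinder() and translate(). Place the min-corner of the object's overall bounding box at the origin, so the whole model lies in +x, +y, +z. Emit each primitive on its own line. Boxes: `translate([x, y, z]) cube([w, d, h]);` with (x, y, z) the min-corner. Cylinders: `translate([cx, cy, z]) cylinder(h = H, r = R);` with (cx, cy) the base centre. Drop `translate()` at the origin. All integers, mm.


translate([169, 169, 0]) cylinder(h = 3779, r = 169);


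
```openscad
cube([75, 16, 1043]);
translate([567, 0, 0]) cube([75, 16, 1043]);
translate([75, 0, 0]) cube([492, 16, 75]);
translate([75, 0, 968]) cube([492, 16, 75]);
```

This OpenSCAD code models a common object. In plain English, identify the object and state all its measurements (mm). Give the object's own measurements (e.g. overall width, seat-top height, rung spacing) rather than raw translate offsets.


A rectangular picture frame lying in the x–z plane (depth along y). The opening is 492 mm wide (x) by 893 mm tall (z), surrounded by a border 75 mm wide on all four sides. The frame is 16 mm deep and is made of two full-height vertical stiles with two horizontal rails fitted between them.


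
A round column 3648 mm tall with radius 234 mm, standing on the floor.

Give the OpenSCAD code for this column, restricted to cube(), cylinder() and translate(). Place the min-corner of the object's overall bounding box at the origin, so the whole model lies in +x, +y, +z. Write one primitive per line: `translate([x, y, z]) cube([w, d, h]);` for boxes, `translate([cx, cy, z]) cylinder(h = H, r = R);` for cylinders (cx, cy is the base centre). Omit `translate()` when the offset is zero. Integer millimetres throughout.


translate([234, 234, 0]) cylinder(h = 3648, r = 234);


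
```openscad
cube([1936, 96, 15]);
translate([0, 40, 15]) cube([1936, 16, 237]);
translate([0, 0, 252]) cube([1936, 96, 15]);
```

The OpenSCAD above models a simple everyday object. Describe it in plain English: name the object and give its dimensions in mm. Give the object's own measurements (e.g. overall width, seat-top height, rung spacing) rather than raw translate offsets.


An I-beam lying along x, 1936 mm long. Overall section height 267 mm. Two flanges 96 mm wide (y) and 15 mm thick, one on the floor and one at the top; a web 16 mm thick runs between them, centred on the flange width.


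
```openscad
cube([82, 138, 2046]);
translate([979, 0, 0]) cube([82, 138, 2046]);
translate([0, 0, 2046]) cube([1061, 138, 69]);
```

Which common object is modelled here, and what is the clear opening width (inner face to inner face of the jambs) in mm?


A door frame. The clear opening width is 897 mm.

Two 2046 mm tall posts with a header on top — a door frame. The left jamb is 82 mm wide at x = 0; the right jamb starts at x = 979. The clear opening is 979 − 82 = 897 mm.


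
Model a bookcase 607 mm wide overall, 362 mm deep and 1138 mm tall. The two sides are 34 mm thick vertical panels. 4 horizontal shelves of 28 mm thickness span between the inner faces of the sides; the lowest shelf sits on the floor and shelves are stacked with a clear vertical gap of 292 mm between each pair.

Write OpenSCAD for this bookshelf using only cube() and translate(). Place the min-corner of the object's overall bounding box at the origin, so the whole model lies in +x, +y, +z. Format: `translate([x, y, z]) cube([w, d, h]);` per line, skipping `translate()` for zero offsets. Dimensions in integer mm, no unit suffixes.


cube([34, 362, 1138]);
translate([573, 0, 0]) cube([34, 362, 1138]);
translate([34, 0, 0]) cube([539, 362, 28]);
translate([34, 0, 320]) cube([539, 362, 28]);
translate([34, 0, 640]) cube([539, 362, 28]);
translate([34, 0, 960]) cube([539, 362, 28]);


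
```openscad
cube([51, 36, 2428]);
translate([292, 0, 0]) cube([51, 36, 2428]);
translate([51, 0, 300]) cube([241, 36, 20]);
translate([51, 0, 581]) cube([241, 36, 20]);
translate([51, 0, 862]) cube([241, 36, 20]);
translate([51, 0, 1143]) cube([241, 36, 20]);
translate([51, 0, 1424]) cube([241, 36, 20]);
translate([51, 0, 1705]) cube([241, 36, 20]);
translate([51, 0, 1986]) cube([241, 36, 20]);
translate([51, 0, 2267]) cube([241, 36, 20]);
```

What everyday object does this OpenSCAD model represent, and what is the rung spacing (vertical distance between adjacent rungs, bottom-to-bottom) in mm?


A ladder. The rung spacing is 281 mm.

Two tall 51×36 posts with 8 short bars between them — a ladder. Adjacent rungs sit at z = 300 and z = 581, so the spacing is 581 − 300 = 281 mm.


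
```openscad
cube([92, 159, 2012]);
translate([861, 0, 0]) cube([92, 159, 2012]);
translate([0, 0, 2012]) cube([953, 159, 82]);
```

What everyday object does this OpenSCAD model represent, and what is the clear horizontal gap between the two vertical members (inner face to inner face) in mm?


A door frame. The clear opening width is 769 mm.

Two 2012 mm tall posts with a header on top — a door frame. The left jamb is 92 mm wide at x = 0; the right jamb starts at x = 861. The clear opening is 861 − 92 = 769 mm.


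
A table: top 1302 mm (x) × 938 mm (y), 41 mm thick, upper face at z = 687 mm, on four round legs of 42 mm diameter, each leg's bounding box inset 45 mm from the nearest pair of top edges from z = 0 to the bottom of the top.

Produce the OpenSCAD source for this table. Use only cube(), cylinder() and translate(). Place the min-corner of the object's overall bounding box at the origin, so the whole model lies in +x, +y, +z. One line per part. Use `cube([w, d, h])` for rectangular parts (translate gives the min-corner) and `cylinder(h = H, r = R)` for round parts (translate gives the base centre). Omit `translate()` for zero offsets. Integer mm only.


translate([0, 0, 646]) cube([1302, 938, 41]);
translate([66, 66, 0]) cylinder(h = 646, r = 21);
translate([1236, 66, 0]) cylinder(h = 646, r = 21);
translate([66, 872, 0]) cylinder(h = 646, r = 21);
translate([1236, 872, 0]) cylinder(h = 646, r = 21);


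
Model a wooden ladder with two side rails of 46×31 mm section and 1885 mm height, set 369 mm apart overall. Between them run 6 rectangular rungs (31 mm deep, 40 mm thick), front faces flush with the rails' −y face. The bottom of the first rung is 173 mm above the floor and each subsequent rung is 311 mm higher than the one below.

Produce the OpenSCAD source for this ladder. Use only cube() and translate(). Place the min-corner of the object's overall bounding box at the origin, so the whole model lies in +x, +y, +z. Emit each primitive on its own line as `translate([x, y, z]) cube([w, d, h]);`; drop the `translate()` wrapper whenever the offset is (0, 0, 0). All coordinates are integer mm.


cube([46, 31, 1885]);
translate([323, 0, 0]) cube([46, 31, 1885]);
translate([46, 0, 173]) cube([277, 31, 40]);
translate([46, 0, 484]) cube([277, 31, 40]);
translate([46, 0, 795]) cube([277, 31, 40]);
translate([46, 0, 1106]) cube([277, 31, 40]);
translate([46, 0, 1417]) cube([277, 31, 40]);
translate([46, 0, 1728]) cube([277, 31, 40]);


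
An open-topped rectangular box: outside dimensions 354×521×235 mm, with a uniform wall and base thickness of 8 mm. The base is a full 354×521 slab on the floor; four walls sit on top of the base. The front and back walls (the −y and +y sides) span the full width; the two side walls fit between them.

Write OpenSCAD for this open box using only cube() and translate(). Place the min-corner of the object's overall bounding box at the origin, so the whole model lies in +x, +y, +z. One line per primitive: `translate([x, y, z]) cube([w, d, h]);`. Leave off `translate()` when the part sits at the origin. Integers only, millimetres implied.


cube([354, 521, 8]);
translate([0, 0, 8]) cube([354, 8, 227]);
translate([0, 513, 8]) cube([354, 8, 227]);
translate([0, 8, 8]) cube([8, 505, 227]);
translate([346, 8, 8]) cube([8, 505, 227]);


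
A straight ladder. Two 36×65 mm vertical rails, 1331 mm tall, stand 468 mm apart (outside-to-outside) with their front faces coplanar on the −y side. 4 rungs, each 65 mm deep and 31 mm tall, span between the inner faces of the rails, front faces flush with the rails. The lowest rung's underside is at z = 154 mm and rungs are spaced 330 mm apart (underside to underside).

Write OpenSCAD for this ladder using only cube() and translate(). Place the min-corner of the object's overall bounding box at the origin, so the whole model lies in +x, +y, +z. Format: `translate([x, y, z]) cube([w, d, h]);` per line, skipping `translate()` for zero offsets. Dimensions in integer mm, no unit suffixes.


cube([36, 65, 1331]);
translate([432, 0, 0]) cube([36, 65, 1331]);
translate([36, 0, 154]) cube([396, 65, 31]);
translate([36, 0, 484]) cube([396, 65, 31]);
translate([36, 0, 814]) cube([396, 65, 31]);
translate([36, 0, 1144]) cube([396, 65, 31]);


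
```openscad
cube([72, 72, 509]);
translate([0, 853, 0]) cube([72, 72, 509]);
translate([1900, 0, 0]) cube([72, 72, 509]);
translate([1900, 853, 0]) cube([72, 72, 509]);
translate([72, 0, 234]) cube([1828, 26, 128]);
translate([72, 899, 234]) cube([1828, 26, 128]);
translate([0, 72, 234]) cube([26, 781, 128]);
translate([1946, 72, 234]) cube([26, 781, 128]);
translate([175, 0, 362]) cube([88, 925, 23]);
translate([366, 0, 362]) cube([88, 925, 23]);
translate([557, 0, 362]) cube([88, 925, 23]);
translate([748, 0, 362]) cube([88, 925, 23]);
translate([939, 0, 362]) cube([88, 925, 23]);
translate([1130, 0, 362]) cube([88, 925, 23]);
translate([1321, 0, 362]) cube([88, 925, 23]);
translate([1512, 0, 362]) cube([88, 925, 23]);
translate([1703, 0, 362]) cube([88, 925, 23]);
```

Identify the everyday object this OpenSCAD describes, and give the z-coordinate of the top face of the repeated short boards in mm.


A bed frame. The slat-top height is 385 mm.

Four posts, four rails, and a row of slats — a bed frame. Slats sit on the rails at z = 234 + 128 = 362; with slat thickness 23, the top is 385 mm.


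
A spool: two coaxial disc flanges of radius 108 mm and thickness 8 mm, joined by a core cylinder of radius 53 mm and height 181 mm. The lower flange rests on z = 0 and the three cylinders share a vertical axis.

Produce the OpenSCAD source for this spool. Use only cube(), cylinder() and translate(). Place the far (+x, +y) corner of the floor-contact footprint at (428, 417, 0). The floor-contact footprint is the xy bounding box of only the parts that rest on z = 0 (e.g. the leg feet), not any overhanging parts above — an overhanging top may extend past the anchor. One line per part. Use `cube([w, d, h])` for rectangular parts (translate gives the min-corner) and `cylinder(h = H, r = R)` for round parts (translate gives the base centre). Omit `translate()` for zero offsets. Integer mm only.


translate([320, 309, 0]) cylinder(h = 8, r = 108);
translate([320, 309, 8]) cylinder(h = 181, r = 53);
translate([320, 309, 189]) cylinder(h = 8, r = 108);


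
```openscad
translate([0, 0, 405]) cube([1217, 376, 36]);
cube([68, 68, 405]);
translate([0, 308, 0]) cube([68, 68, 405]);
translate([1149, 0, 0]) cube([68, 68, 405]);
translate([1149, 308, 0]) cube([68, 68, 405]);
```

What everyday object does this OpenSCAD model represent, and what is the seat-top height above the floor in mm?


A bench. The seat-top height is 441 mm.

A long slab on four corner posts — a bench. The slab sits at z = 405 with thickness 36, so the top is 405 + 36 = 441 mm.
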